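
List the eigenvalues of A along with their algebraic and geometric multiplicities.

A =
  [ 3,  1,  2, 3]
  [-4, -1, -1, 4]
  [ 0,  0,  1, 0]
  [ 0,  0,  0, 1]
λ = 1: alg = 4, geom = 2

Step 1 — factor the characteristic polynomial to read off the algebraic multiplicities:
  χ_A(x) = (x - 1)^4

Step 2 — compute geometric multiplicities via the rank-nullity identity g(λ) = n − rank(A − λI):
  rank(A − (1)·I) = 2, so dim ker(A − (1)·I) = n − 2 = 2

Summary:
  λ = 1: algebraic multiplicity = 4, geometric multiplicity = 2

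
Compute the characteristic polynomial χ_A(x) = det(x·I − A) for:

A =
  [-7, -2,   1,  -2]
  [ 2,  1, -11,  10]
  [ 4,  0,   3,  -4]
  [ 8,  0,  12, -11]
x^4 + 14*x^3 + 72*x^2 + 162*x + 135

Expanding det(x·I − A) (e.g. by cofactor expansion or by noting that A is similar to its Jordan form J, which has the same characteristic polynomial as A) gives
  χ_A(x) = x^4 + 14*x^3 + 72*x^2 + 162*x + 135
which factors as (x + 3)^3*(x + 5). The eigenvalues (with algebraic multiplicities) are λ = -5 with multiplicity 1, λ = -3 with multiplicity 3.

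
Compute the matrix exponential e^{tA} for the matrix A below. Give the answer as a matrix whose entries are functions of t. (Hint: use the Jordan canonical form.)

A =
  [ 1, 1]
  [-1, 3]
e^{tA} =
  [-t*exp(2*t) + exp(2*t), t*exp(2*t)]
  [-t*exp(2*t), t*exp(2*t) + exp(2*t)]

Strategy: write A = P · J · P⁻¹ where J is a Jordan canonical form, so e^{tA} = P · e^{tJ} · P⁻¹, and e^{tJ} can be computed block-by-block.

A has Jordan form
J =
  [2, 1]
  [0, 2]
(up to reordering of blocks).

Per-block formulas:
  For a 2×2 Jordan block J_2(2): exp(t · J_2(2)) = e^(2t)·(I + t·N), where N is the 2×2 nilpotent shift.

After assembling e^{tJ} and conjugating by P, we get:

e^{tA} =
  [-t*exp(2*t) + exp(2*t), t*exp(2*t)]
  [-t*exp(2*t), t*exp(2*t) + exp(2*t)]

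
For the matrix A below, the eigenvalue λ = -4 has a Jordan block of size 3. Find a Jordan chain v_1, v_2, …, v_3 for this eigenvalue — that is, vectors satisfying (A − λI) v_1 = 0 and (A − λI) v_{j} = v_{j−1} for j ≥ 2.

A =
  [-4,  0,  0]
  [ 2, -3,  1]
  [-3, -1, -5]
A Jordan chain for λ = -4 of length 3:
v_1 = (0, -1, 1)ᵀ
v_2 = (0, 2, -3)ᵀ
v_3 = (1, 0, 0)ᵀ

Let N = A − (-4)·I. We want v_3 with N^3 v_3 = 0 but N^2 v_3 ≠ 0; then v_{j-1} := N · v_j for j = 3, …, 2.

Pick v_3 = (1, 0, 0)ᵀ.
Then v_2 = N · v_3 = (0, 2, -3)ᵀ.
Then v_1 = N · v_2 = (0, -1, 1)ᵀ.

Sanity check: (A − (-4)·I) v_1 = (0, 0, 0)ᵀ = 0. ✓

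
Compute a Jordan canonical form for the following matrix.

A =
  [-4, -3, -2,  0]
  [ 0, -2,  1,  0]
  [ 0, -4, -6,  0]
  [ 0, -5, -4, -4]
J_3(-4) ⊕ J_1(-4)

The characteristic polynomial is
  det(x·I − A) = x^4 + 16*x^3 + 96*x^2 + 256*x + 256 = (x + 4)^4

Eigenvalues and multiplicities (the geometric multiplicity of λ is n − rank(A − λI), which equals the number of Jordan blocks for λ):
  λ = -4: algebraic multiplicity = 4, geometric multiplicity = 2

Determining the block sizes for each eigenvalue:
  λ = -4: with am = 4 and gm = 2, the partition is not yet determined (e.g. several partitions of 4 into 2 parts exist). Let N = A − (-4)·I. Computing rank(N^1) = 2, rank(N^2) = 1, rank(N^3) = 0; the number of blocks of size ≥ j is rank(N^{j−1}) − rank(N^j), giving [2, 1, 1]. So we have 1 block(s) of size 3, 1 block(s) of size 1 → block sizes [3, 1]

Assembling the blocks gives a Jordan form
J =
  [-4,  1,  0,  0]
  [ 0, -4,  1,  0]
  [ 0,  0, -4,  0]
  [ 0,  0,  0, -4]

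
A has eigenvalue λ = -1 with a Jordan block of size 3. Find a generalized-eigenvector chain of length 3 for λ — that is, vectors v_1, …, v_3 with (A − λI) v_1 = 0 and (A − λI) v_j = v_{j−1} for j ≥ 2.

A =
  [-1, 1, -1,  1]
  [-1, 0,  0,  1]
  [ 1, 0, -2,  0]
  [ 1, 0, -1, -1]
A Jordan chain for λ = -1 of length 3:
v_1 = (-1, 0, -1, -1)ᵀ
v_2 = (0, -1, 1, 1)ᵀ
v_3 = (1, 0, 0, 0)ᵀ

Let N = A − (-1)·I. We want v_3 with N^3 v_3 = 0 but N^2 v_3 ≠ 0; then v_{j-1} := N · v_j for j = 3, …, 2.

Pick v_3 = (1, 0, 0, 0)ᵀ.
Then v_2 = N · v_3 = (0, -1, 1, 1)ᵀ.
Then v_1 = N · v_2 = (-1, 0, -1, -1)ᵀ.

Sanity check: (A − (-1)·I) v_1 = (0, 0, 0, 0)ᵀ = 0. ✓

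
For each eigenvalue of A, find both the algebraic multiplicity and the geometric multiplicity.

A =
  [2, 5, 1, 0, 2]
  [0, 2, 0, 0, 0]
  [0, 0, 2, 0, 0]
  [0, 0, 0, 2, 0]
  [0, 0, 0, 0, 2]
λ = 2: alg = 5, geom = 4

Step 1 — factor the characteristic polynomial to read off the algebraic multiplicities:
  χ_A(x) = (x - 2)^5

Step 2 — compute geometric multiplicities via the rank-nullity identity g(λ) = n − rank(A − λI):
  rank(A − (2)·I) = 1, so dim ker(A − (2)·I) = n − 1 = 4

Summary:
  λ = 2: algebraic multiplicity = 5, geometric multiplicity = 4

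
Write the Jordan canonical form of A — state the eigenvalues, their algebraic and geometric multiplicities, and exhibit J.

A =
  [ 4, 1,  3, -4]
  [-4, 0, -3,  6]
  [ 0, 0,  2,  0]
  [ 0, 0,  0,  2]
J_3(2) ⊕ J_1(2)

The characteristic polynomial is
  det(x·I − A) = x^4 - 8*x^3 + 24*x^2 - 32*x + 16 = (x - 2)^4

Eigenvalues and multiplicities (the geometric multiplicity of λ is n − rank(A − λI), which equals the number of Jordan blocks for λ):
  λ = 2: algebraic multiplicity = 4, geometric multiplicity = 2

Determining the block sizes for each eigenvalue:
  λ = 2: with am = 4 and gm = 2, the partition is not yet determined (e.g. several partitions of 4 into 2 parts exist). Let N = A − (2)·I. Computing rank(N^1) = 2, rank(N^2) = 1, rank(N^3) = 0; the number of blocks of size ≥ j is rank(N^{j−1}) − rank(N^j), giving [2, 1, 1]. So we have 1 block(s) of size 3, 1 block(s) of size 1 → block sizes [3, 1]

Assembling the blocks gives a Jordan form
J =
  [2, 1, 0, 0]
  [0, 2, 1, 0]
  [0, 0, 2, 0]
  [0, 0, 0, 2]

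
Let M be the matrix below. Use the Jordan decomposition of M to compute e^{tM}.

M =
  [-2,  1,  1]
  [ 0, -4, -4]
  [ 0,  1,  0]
e^{tM} =
  [exp(-2*t), -t^2*exp(-2*t)/2 + t*exp(-2*t), -t^2*exp(-2*t) + t*exp(-2*t)]
  [0, -2*t*exp(-2*t) + exp(-2*t), -4*t*exp(-2*t)]
  [0, t*exp(-2*t), 2*t*exp(-2*t) + exp(-2*t)]

Strategy: write M = P · J · P⁻¹ where J is a Jordan canonical form, so e^{tM} = P · e^{tJ} · P⁻¹, and e^{tJ} can be computed block-by-block.

M has Jordan form
J =
  [-2,  1,  0]
  [ 0, -2,  1]
  [ 0,  0, -2]
(up to reordering of blocks).

Per-block formulas:
  For a 3×3 Jordan block J_3(-2): exp(t · J_3(-2)) = e^(-2t)·(I + t·N + (t^2/2)·N^2), where N is the 3×3 nilpotent shift.

After assembling e^{tJ} and conjugating by P, we get:

e^{tM} =
  [exp(-2*t), -t^2*exp(-2*t)/2 + t*exp(-2*t), -t^2*exp(-2*t) + t*exp(-2*t)]
  [0, -2*t*exp(-2*t) + exp(-2*t), -4*t*exp(-2*t)]
  [0, t*exp(-2*t), 2*t*exp(-2*t) + exp(-2*t)]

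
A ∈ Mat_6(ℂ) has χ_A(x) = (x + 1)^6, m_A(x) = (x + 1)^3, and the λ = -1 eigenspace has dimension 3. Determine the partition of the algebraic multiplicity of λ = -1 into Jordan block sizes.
Block sizes for λ = -1: [3, 2, 1]

Step 1 — from the characteristic polynomial, algebraic multiplicity of λ = -1 is 6. From dim ker(A − (-1)·I) = 3, there are exactly 3 Jordan blocks for λ = -1.
Step 2 — from the minimal polynomial, the factor (x + 1)^3 tells us the largest block for λ = -1 has size 3.
Step 3 — with total size 6, 3 blocks, and largest block 3, the block sizes (in nonincreasing order) are [3, 2, 1].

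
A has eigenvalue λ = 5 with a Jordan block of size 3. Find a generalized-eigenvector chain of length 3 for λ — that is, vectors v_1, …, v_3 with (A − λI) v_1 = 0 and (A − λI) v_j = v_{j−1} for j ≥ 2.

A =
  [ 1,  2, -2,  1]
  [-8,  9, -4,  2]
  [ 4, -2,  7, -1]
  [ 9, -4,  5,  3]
A Jordan chain for λ = 5 of length 3:
v_1 = (1, 2, -1, -2)ᵀ
v_2 = (-4, -8, 4, 9)ᵀ
v_3 = (1, 0, 0, 0)ᵀ

Let N = A − (5)·I. We want v_3 with N^3 v_3 = 0 but N^2 v_3 ≠ 0; then v_{j-1} := N · v_j for j = 3, …, 2.

Pick v_3 = (1, 0, 0, 0)ᵀ.
Then v_2 = N · v_3 = (-4, -8, 4, 9)ᵀ.
Then v_1 = N · v_2 = (1, 2, -1, -2)ᵀ.

Sanity check: (A − (5)·I) v_1 = (0, 0, 0, 0)ᵀ = 0. ✓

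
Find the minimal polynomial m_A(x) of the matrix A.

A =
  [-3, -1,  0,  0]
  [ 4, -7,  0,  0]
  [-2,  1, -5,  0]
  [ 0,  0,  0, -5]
x^2 + 10*x + 25

The characteristic polynomial is χ_A(x) = (x + 5)^4, so the eigenvalues are known. The minimal polynomial is
  m_A(x) = Π_λ (x − λ)^{k_λ}
where k_λ is the size of the *largest* Jordan block for λ (equivalently, the smallest k with (A − λI)^k v = 0 for every generalised eigenvector v of λ).

  λ = -5: largest Jordan block has size 2, contributing (x + 5)^2

So m_A(x) = (x + 5)^2 = x^2 + 10*x + 25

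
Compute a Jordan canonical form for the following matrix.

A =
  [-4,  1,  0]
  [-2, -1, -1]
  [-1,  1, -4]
J_3(-3)

The characteristic polynomial is
  det(x·I − A) = x^3 + 9*x^2 + 27*x + 27 = (x + 3)^3

Eigenvalues and multiplicities (the geometric multiplicity of λ is n − rank(A − λI), which equals the number of Jordan blocks for λ):
  λ = -3: algebraic multiplicity = 3, geometric multiplicity = 1

Determining the block sizes for each eigenvalue:
  λ = -3: one block (gm = 1), so the single block has size am = 3 → block sizes [3]

Assembling the blocks gives a Jordan form
J =
  [-3,  1,  0]
  [ 0, -3,  1]
  [ 0,  0, -3]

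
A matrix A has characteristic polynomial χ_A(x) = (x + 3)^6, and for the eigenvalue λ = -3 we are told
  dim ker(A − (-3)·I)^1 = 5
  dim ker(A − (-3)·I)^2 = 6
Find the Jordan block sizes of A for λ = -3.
Block sizes for λ = -3: [2, 1, 1, 1, 1]

From the dimensions of kernels of powers, the number of Jordan blocks of size at least j is d_j − d_{j−1} where d_j = dim ker(N^j) (with d_0 = 0). Computing the differences gives [5, 1].
The number of blocks of size exactly k is (#blocks of size ≥ k) − (#blocks of size ≥ k + 1), so the partition is: 4 block(s) of size 1, 1 block(s) of size 2.
In nonincreasing order the block sizes are [2, 1, 1, 1, 1].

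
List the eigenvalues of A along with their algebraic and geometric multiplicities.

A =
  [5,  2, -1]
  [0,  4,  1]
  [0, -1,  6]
λ = 5: alg = 3, geom = 1

Step 1 — factor the characteristic polynomial to read off the algebraic multiplicities:
  χ_A(x) = (x - 5)^3

Step 2 — compute geometric multiplicities via the rank-nullity identity g(λ) = n − rank(A − λI):
  rank(A − (5)·I) = 2, so dim ker(A − (5)·I) = n − 2 = 1

Summary:
  λ = 5: algebraic multiplicity = 3, geometric multiplicity = 1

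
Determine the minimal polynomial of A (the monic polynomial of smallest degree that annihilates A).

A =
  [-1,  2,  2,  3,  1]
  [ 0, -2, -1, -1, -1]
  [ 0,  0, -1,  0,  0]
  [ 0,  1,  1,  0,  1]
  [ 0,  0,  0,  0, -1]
x^3 + 3*x^2 + 3*x + 1

The characteristic polynomial is χ_A(x) = (x + 1)^5, so the eigenvalues are known. The minimal polynomial is
  m_A(x) = Π_λ (x − λ)^{k_λ}
where k_λ is the size of the *largest* Jordan block for λ (equivalently, the smallest k with (A − λI)^k v = 0 for every generalised eigenvector v of λ).

  λ = -1: largest Jordan block has size 3, contributing (x + 1)^3

So m_A(x) = (x + 1)^3 = x^3 + 3*x^2 + 3*x + 1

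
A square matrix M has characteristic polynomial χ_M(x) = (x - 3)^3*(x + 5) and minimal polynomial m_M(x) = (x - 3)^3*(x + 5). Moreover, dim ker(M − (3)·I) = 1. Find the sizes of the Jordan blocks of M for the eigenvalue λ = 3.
Block sizes for λ = 3: [3]

Step 1 — from the characteristic polynomial, algebraic multiplicity of λ = 3 is 3. From dim ker(M − (3)·I) = 1, there are exactly 1 Jordan blocks for λ = 3.
Step 2 — from the minimal polynomial, the factor (x − 3)^3 tells us the largest block for λ = 3 has size 3.
Step 3 — with total size 3, 1 blocks, and largest block 3, the block sizes (in nonincreasing order) are [3].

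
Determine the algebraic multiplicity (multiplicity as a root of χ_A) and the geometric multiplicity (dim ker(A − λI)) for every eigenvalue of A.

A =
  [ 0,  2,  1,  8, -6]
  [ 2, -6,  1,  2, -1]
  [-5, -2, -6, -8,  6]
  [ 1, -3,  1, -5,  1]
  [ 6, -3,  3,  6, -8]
λ = -5: alg = 5, geom = 2

Step 1 — factor the characteristic polynomial to read off the algebraic multiplicities:
  χ_A(x) = (x + 5)^5

Step 2 — compute geometric multiplicities via the rank-nullity identity g(λ) = n − rank(A − λI):
  rank(A − (-5)·I) = 3, so dim ker(A − (-5)·I) = n − 3 = 2

Summary:
  λ = -5: algebraic multiplicity = 5, geometric multiplicity = 2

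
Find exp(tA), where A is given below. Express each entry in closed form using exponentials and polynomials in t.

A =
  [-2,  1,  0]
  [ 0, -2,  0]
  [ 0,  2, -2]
e^{tA} =
  [exp(-2*t), t*exp(-2*t), 0]
  [0, exp(-2*t), 0]
  [0, 2*t*exp(-2*t), exp(-2*t)]

Strategy: write A = P · J · P⁻¹ where J is a Jordan canonical form, so e^{tA} = P · e^{tJ} · P⁻¹, and e^{tJ} can be computed block-by-block.

A has Jordan form
J =
  [-2,  1,  0]
  [ 0, -2,  0]
  [ 0,  0, -2]
(up to reordering of blocks).

Per-block formulas:
  For a 1×1 block at λ = -2: exp(t · [-2]) = [e^(-2t)].
  For a 2×2 Jordan block J_2(-2): exp(t · J_2(-2)) = e^(-2t)·(I + t·N), where N is the 2×2 nilpotent shift.

After assembling e^{tJ} and conjugating by P, we get:

e^{tA} =
  [exp(-2*t), t*exp(-2*t), 0]
  [0, exp(-2*t), 0]
  [0, 2*t*exp(-2*t), exp(-2*t)]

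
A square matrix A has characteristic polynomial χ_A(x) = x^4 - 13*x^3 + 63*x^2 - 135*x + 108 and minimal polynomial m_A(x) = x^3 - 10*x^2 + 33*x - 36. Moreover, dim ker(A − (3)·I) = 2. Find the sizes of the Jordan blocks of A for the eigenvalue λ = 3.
Block sizes for λ = 3: [2, 1]

Step 1 — from the characteristic polynomial, algebraic multiplicity of λ = 3 is 3. From dim ker(A − (3)·I) = 2, there are exactly 2 Jordan blocks for λ = 3.
Step 2 — from the minimal polynomial, the factor (x − 3)^2 tells us the largest block for λ = 3 has size 2.
Step 3 — with total size 3, 2 blocks, and largest block 2, the block sizes (in nonincreasing order) are [2, 1].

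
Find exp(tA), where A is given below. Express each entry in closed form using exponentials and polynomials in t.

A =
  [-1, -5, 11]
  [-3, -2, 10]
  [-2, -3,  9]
e^{tA} =
  [t^2*exp(2*t) - 3*t*exp(2*t) + exp(2*t), t^2*exp(2*t) - 5*t*exp(2*t), -3*t^2*exp(2*t) + 11*t*exp(2*t)]
  [t^2*exp(2*t)/2 - 3*t*exp(2*t), t^2*exp(2*t)/2 - 4*t*exp(2*t) + exp(2*t), -3*t^2*exp(2*t)/2 + 10*t*exp(2*t)]
  [t^2*exp(2*t)/2 - 2*t*exp(2*t), t^2*exp(2*t)/2 - 3*t*exp(2*t), -3*t^2*exp(2*t)/2 + 7*t*exp(2*t) + exp(2*t)]

Strategy: write A = P · J · P⁻¹ where J is a Jordan canonical form, so e^{tA} = P · e^{tJ} · P⁻¹, and e^{tJ} can be computed block-by-block.

A has Jordan form
J =
  [2, 1, 0]
  [0, 2, 1]
  [0, 0, 2]
(up to reordering of blocks).

Per-block formulas:
  For a 3×3 Jordan block J_3(2): exp(t · J_3(2)) = e^(2t)·(I + t·N + (t^2/2)·N^2), where N is the 3×3 nilpotent shift.

After assembling e^{tJ} and conjugating by P, we get:

e^{tA} =
  [t^2*exp(2*t) - 3*t*exp(2*t) + exp(2*t), t^2*exp(2*t) - 5*t*exp(2*t), -3*t^2*exp(2*t) + 11*t*exp(2*t)]
  [t^2*exp(2*t)/2 - 3*t*exp(2*t), t^2*exp(2*t)/2 - 4*t*exp(2*t) + exp(2*t), -3*t^2*exp(2*t)/2 + 10*t*exp(2*t)]
  [t^2*exp(2*t)/2 - 2*t*exp(2*t), t^2*exp(2*t)/2 - 3*t*exp(2*t), -3*t^2*exp(2*t)/2 + 7*t*exp(2*t) + exp(2*t)]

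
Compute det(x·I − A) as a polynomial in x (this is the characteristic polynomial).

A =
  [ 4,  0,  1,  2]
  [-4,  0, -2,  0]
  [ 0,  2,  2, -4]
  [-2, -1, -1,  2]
x^4 - 8*x^3 + 24*x^2 - 32*x + 16

Expanding det(x·I − A) (e.g. by cofactor expansion or by noting that A is similar to its Jordan form J, which has the same characteristic polynomial as A) gives
  χ_A(x) = x^4 - 8*x^3 + 24*x^2 - 32*x + 16
which factors as (x - 2)^4. The eigenvalues (with algebraic multiplicities) are λ = 2 with multiplicity 4.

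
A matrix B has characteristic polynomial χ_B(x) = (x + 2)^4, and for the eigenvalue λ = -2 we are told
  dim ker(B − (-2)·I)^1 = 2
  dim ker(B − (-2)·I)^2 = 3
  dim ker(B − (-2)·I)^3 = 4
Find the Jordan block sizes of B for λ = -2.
Block sizes for λ = -2: [3, 1]

From the dimensions of kernels of powers, the number of Jordan blocks of size at least j is d_j − d_{j−1} where d_j = dim ker(N^j) (with d_0 = 0). Computing the differences gives [2, 1, 1].
The number of blocks of size exactly k is (#blocks of size ≥ k) − (#blocks of size ≥ k + 1), so the partition is: 1 block(s) of size 1, 1 block(s) of size 3.
In nonincreasing order the block sizes are [3, 1].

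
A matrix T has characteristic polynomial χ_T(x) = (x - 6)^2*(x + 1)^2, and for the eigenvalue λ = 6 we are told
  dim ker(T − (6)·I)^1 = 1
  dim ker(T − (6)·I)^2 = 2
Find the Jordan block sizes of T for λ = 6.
Block sizes for λ = 6: [2]

From the dimensions of kernels of powers, the number of Jordan blocks of size at least j is d_j − d_{j−1} where d_j = dim ker(N^j) (with d_0 = 0). Computing the differences gives [1, 1].
The number of blocks of size exactly k is (#blocks of size ≥ k) − (#blocks of size ≥ k + 1), so the partition is: 1 block(s) of size 2.
In nonincreasing order the block sizes are [2].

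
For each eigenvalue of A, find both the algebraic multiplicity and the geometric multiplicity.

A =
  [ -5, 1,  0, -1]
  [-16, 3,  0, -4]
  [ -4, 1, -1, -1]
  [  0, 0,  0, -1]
λ = -1: alg = 4, geom = 3

Step 1 — factor the characteristic polynomial to read off the algebraic multiplicities:
  χ_A(x) = (x + 1)^4

Step 2 — compute geometric multiplicities via the rank-nullity identity g(λ) = n − rank(A − λI):
  rank(A − (-1)·I) = 1, so dim ker(A − (-1)·I) = n − 1 = 3

Summary:
  λ = -1: algebraic multiplicity = 4, geometric multiplicity = 3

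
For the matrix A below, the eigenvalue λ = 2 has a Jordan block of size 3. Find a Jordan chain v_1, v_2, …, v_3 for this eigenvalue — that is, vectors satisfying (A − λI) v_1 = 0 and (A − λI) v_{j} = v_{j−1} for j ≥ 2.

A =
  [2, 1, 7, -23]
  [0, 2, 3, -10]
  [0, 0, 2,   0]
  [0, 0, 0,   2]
A Jordan chain for λ = 2 of length 3:
v_1 = (3, 0, 0, 0)ᵀ
v_2 = (7, 3, 0, 0)ᵀ
v_3 = (0, 0, 1, 0)ᵀ

Let N = A − (2)·I. We want v_3 with N^3 v_3 = 0 but N^2 v_3 ≠ 0; then v_{j-1} := N · v_j for j = 3, …, 2.

Pick v_3 = (0, 0, 1, 0)ᵀ.
Then v_2 = N · v_3 = (7, 3, 0, 0)ᵀ.
Then v_1 = N · v_2 = (3, 0, 0, 0)ᵀ.

Sanity check: (A − (2)·I) v_1 = (0, 0, 0, 0)ᵀ = 0. ✓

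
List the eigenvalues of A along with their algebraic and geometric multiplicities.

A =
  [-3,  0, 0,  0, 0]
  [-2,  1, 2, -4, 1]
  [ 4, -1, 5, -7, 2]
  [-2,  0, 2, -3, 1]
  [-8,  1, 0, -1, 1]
λ = -3: alg = 1, geom = 1; λ = 1: alg = 4, geom = 2

Step 1 — factor the characteristic polynomial to read off the algebraic multiplicities:
  χ_A(x) = (x - 1)^4*(x + 3)

Step 2 — compute geometric multiplicities via the rank-nullity identity g(λ) = n − rank(A − λI):
  rank(A − (-3)·I) = 4, so dim ker(A − (-3)·I) = n − 4 = 1
  rank(A − (1)·I) = 3, so dim ker(A − (1)·I) = n − 3 = 2

Summary:
  λ = -3: algebraic multiplicity = 1, geometric multiplicity = 1
  λ = 1: algebraic multiplicity = 4, geometric multiplicity = 2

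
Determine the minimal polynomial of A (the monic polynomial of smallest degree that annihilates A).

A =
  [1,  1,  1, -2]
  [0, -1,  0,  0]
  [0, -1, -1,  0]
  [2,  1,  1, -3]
x^3 + 3*x^2 + 3*x + 1

The characteristic polynomial is χ_A(x) = (x + 1)^4, so the eigenvalues are known. The minimal polynomial is
  m_A(x) = Π_λ (x − λ)^{k_λ}
where k_λ is the size of the *largest* Jordan block for λ (equivalently, the smallest k with (A − λI)^k v = 0 for every generalised eigenvector v of λ).

  λ = -1: largest Jordan block has size 3, contributing (x + 1)^3

So m_A(x) = (x + 1)^3 = x^3 + 3*x^2 + 3*x + 1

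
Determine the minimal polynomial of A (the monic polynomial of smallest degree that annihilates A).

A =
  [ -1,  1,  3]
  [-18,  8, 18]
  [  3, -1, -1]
x^2 - 4*x + 4

The characteristic polynomial is χ_A(x) = (x - 2)^3, so the eigenvalues are known. The minimal polynomial is
  m_A(x) = Π_λ (x − λ)^{k_λ}
where k_λ is the size of the *largest* Jordan block for λ (equivalently, the smallest k with (A − λI)^k v = 0 for every generalised eigenvector v of λ).

  λ = 2: largest Jordan block has size 2, contributing (x − 2)^2

So m_A(x) = (x - 2)^2 = x^2 - 4*x + 4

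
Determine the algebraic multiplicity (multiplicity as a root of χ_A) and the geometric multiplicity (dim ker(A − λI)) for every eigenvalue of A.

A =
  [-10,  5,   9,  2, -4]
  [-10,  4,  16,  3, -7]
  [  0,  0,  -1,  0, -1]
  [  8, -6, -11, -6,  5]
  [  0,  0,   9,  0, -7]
λ = -4: alg = 5, geom = 2

Step 1 — factor the characteristic polynomial to read off the algebraic multiplicities:
  χ_A(x) = (x + 4)^5

Step 2 — compute geometric multiplicities via the rank-nullity identity g(λ) = n − rank(A − λI):
  rank(A − (-4)·I) = 3, so dim ker(A − (-4)·I) = n − 3 = 2

Summary:
  λ = -4: algebraic multiplicity = 5, geometric multiplicity = 2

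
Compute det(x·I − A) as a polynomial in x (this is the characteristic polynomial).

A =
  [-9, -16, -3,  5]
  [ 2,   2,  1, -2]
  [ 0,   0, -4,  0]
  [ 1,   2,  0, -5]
x^4 + 16*x^3 + 96*x^2 + 256*x + 256

Expanding det(x·I − A) (e.g. by cofactor expansion or by noting that A is similar to its Jordan form J, which has the same characteristic polynomial as A) gives
  χ_A(x) = x^4 + 16*x^3 + 96*x^2 + 256*x + 256
which factors as (x + 4)^4. The eigenvalues (with algebraic multiplicities) are λ = -4 with multiplicity 4.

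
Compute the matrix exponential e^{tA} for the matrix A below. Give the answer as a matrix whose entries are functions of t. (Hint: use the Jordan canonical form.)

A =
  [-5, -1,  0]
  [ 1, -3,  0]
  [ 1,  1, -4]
e^{tA} =
  [-t*exp(-4*t) + exp(-4*t), -t*exp(-4*t), 0]
  [t*exp(-4*t), t*exp(-4*t) + exp(-4*t), 0]
  [t*exp(-4*t), t*exp(-4*t), exp(-4*t)]

Strategy: write A = P · J · P⁻¹ where J is a Jordan canonical form, so e^{tA} = P · e^{tJ} · P⁻¹, and e^{tJ} can be computed block-by-block.

A has Jordan form
J =
  [-4,  1,  0]
  [ 0, -4,  0]
  [ 0,  0, -4]
(up to reordering of blocks).

Per-block formulas:
  For a 2×2 Jordan block J_2(-4): exp(t · J_2(-4)) = e^(-4t)·(I + t·N), where N is the 2×2 nilpotent shift.
  For a 1×1 block at λ = -4: exp(t · [-4]) = [e^(-4t)].

After assembling e^{tJ} and conjugating by P, we get:

e^{tA} =
  [-t*exp(-4*t) + exp(-4*t), -t*exp(-4*t), 0]
  [t*exp(-4*t), t*exp(-4*t) + exp(-4*t), 0]
  [t*exp(-4*t), t*exp(-4*t), exp(-4*t)]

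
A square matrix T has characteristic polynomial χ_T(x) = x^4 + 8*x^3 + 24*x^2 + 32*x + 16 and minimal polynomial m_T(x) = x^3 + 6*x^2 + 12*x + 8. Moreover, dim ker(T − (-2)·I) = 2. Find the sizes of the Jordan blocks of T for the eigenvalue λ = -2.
Block sizes for λ = -2: [3, 1]

Step 1 — from the characteristic polynomial, algebraic multiplicity of λ = -2 is 4. From dim ker(T − (-2)·I) = 2, there are exactly 2 Jordan blocks for λ = -2.
Step 2 — from the minimal polynomial, the factor (x + 2)^3 tells us the largest block for λ = -2 has size 3.
Step 3 — with total size 4, 2 blocks, and largest block 3, the block sizes (in nonincreasing order) are [3, 1].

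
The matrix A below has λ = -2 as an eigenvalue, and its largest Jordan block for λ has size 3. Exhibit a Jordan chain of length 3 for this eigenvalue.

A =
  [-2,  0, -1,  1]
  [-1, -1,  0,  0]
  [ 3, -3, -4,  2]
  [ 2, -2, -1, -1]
A Jordan chain for λ = -2 of length 3:
v_1 = (-1, -1, 1, 1)ᵀ
v_2 = (0, -1, 3, 2)ᵀ
v_3 = (1, 0, 0, 0)ᵀ

Let N = A − (-2)·I. We want v_3 with N^3 v_3 = 0 but N^2 v_3 ≠ 0; then v_{j-1} := N · v_j for j = 3, …, 2.

Pick v_3 = (1, 0, 0, 0)ᵀ.
Then v_2 = N · v_3 = (0, -1, 3, 2)ᵀ.
Then v_1 = N · v_2 = (-1, -1, 1, 1)ᵀ.

Sanity check: (A − (-2)·I) v_1 = (0, 0, 0, 0)ᵀ = 0. ✓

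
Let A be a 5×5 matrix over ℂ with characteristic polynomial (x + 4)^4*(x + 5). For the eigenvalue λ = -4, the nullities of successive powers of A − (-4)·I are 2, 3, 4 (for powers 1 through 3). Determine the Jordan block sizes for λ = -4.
Block sizes for λ = -4: [3, 1]

From the dimensions of kernels of powers, the number of Jordan blocks of size at least j is d_j − d_{j−1} where d_j = dim ker(N^j) (with d_0 = 0). Computing the differences gives [2, 1, 1].
The number of blocks of size exactly k is (#blocks of size ≥ k) − (#blocks of size ≥ k + 1), so the partition is: 1 block(s) of size 1, 1 block(s) of size 3.
In nonincreasing order the block sizes are [3, 1].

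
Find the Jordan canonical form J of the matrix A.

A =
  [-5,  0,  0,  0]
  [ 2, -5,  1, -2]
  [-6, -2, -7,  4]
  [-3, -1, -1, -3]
J_3(-5) ⊕ J_1(-5)

The characteristic polynomial is
  det(x·I − A) = x^4 + 20*x^3 + 150*x^2 + 500*x + 625 = (x + 5)^4

Eigenvalues and multiplicities (the geometric multiplicity of λ is n − rank(A − λI), which equals the number of Jordan blocks for λ):
  λ = -5: algebraic multiplicity = 4, geometric multiplicity = 2

Determining the block sizes for each eigenvalue:
  λ = -5: with am = 4 and gm = 2, the partition is not yet determined (e.g. several partitions of 4 into 2 parts exist). Let N = A − (-5)·I. Computing rank(N^1) = 2, rank(N^2) = 1, rank(N^3) = 0; the number of blocks of size ≥ j is rank(N^{j−1}) − rank(N^j), giving [2, 1, 1]. So we have 1 block(s) of size 3, 1 block(s) of size 1 → block sizes [3, 1]

Assembling the blocks gives a Jordan form
J =
  [-5,  1,  0,  0]
  [ 0, -5,  1,  0]
  [ 0,  0, -5,  0]
  [ 0,  0,  0, -5]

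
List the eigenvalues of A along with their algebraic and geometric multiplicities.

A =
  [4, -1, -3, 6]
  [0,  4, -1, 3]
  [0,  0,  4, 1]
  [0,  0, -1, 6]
λ = 4: alg = 2, geom = 1; λ = 5: alg = 2, geom = 1

Step 1 — factor the characteristic polynomial to read off the algebraic multiplicities:
  χ_A(x) = (x - 5)^2*(x - 4)^2

Step 2 — compute geometric multiplicities via the rank-nullity identity g(λ) = n − rank(A − λI):
  rank(A − (4)·I) = 3, so dim ker(A − (4)·I) = n − 3 = 1
  rank(A − (5)·I) = 3, so dim ker(A − (5)·I) = n − 3 = 1

Summary:
  λ = 4: algebraic multiplicity = 2, geometric multiplicity = 1
  λ = 5: algebraic multiplicity = 2, geometric multiplicity = 1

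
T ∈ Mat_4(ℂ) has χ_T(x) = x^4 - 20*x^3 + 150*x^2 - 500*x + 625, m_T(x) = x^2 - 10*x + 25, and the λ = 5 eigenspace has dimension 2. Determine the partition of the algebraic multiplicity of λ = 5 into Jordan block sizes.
Block sizes for λ = 5: [2, 2]

Step 1 — from the characteristic polynomial, algebraic multiplicity of λ = 5 is 4. From dim ker(T − (5)·I) = 2, there are exactly 2 Jordan blocks for λ = 5.
Step 2 — from the minimal polynomial, the factor (x − 5)^2 tells us the largest block for λ = 5 has size 2.
Step 3 — with total size 4, 2 blocks, and largest block 2, the block sizes (in nonincreasing order) are [2, 2].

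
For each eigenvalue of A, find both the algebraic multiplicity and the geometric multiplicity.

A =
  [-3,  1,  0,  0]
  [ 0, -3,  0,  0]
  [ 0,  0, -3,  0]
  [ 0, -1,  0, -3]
λ = -3: alg = 4, geom = 3

Step 1 — factor the characteristic polynomial to read off the algebraic multiplicities:
  χ_A(x) = (x + 3)^4

Step 2 — compute geometric multiplicities via the rank-nullity identity g(λ) = n − rank(A − λI):
  rank(A − (-3)·I) = 1, so dim ker(A − (-3)·I) = n − 1 = 3

Summary:
  λ = -3: algebraic multiplicity = 4, geometric multiplicity = 3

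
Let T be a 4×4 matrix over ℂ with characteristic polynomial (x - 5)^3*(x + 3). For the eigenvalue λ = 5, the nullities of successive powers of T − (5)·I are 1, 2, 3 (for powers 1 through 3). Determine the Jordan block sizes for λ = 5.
Block sizes for λ = 5: [3]

From the dimensions of kernels of powers, the number of Jordan blocks of size at least j is d_j − d_{j−1} where d_j = dim ker(N^j) (with d_0 = 0). Computing the differences gives [1, 1, 1].
The number of blocks of size exactly k is (#blocks of size ≥ k) − (#blocks of size ≥ k + 1), so the partition is: 1 block(s) of size 3.
In nonincreasing order the block sizes are [3].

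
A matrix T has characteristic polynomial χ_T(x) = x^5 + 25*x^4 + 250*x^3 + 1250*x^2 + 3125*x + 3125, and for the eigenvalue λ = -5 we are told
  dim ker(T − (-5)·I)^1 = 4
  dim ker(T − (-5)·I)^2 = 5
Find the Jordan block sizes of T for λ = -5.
Block sizes for λ = -5: [2, 1, 1, 1]

From the dimensions of kernels of powers, the number of Jordan blocks of size at least j is d_j − d_{j−1} where d_j = dim ker(N^j) (with d_0 = 0). Computing the differences gives [4, 1].
The number of blocks of size exactly k is (#blocks of size ≥ k) − (#blocks of size ≥ k + 1), so the partition is: 3 block(s) of size 1, 1 block(s) of size 2.
In nonincreasing order the block sizes are [2, 1, 1, 1].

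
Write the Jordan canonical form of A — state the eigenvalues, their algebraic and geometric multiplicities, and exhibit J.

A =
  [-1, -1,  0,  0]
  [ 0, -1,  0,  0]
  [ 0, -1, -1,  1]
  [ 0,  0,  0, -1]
J_2(-1) ⊕ J_2(-1)

The characteristic polynomial is
  det(x·I − A) = x^4 + 4*x^3 + 6*x^2 + 4*x + 1 = (x + 1)^4

Eigenvalues and multiplicities (the geometric multiplicity of λ is n − rank(A − λI), which equals the number of Jordan blocks for λ):
  λ = -1: algebraic multiplicity = 4, geometric multiplicity = 2

Determining the block sizes for each eigenvalue:
  λ = -1: with am = 4 and gm = 2, the partition is not yet determined (e.g. several partitions of 4 into 2 parts exist). Let N = A − (-1)·I. Computing rank(N^1) = 2, rank(N^2) = 0; the number of blocks of size ≥ j is rank(N^{j−1}) − rank(N^j), giving [2, 2]. So we have 2 block(s) of size 2 → block sizes [2, 2]

Assembling the blocks gives a Jordan form
J =
  [-1,  1,  0,  0]
  [ 0, -1,  0,  0]
  [ 0,  0, -1,  1]
  [ 0,  0,  0, -1]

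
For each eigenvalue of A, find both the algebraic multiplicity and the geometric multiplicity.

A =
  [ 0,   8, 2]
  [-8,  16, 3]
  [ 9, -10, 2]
λ = 6: alg = 3, geom = 1

Step 1 — factor the characteristic polynomial to read off the algebraic multiplicities:
  χ_A(x) = (x - 6)^3

Step 2 — compute geometric multiplicities via the rank-nullity identity g(λ) = n − rank(A − λI):
  rank(A − (6)·I) = 2, so dim ker(A − (6)·I) = n − 2 = 1

Summary:
  λ = 6: algebraic multiplicity = 3, geometric multiplicity = 1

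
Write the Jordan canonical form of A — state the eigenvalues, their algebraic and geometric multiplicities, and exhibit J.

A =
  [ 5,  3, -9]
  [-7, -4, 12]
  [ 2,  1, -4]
J_3(-1)

The characteristic polynomial is
  det(x·I − A) = x^3 + 3*x^2 + 3*x + 1 = (x + 1)^3

Eigenvalues and multiplicities (the geometric multiplicity of λ is n − rank(A − λI), which equals the number of Jordan blocks for λ):
  λ = -1: algebraic multiplicity = 3, geometric multiplicity = 1

Determining the block sizes for each eigenvalue:
  λ = -1: one block (gm = 1), so the single block has size am = 3 → block sizes [3]

Assembling the blocks gives a Jordan form
J =
  [-1,  1,  0]
  [ 0, -1,  1]
  [ 0,  0, -1]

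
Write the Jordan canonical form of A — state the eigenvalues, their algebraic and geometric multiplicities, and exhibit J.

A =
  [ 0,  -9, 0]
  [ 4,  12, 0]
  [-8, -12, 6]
J_2(6) ⊕ J_1(6)

The characteristic polynomial is
  det(x·I − A) = x^3 - 18*x^2 + 108*x - 216 = (x - 6)^3

Eigenvalues and multiplicities (the geometric multiplicity of λ is n − rank(A − λI), which equals the number of Jordan blocks for λ):
  λ = 6: algebraic multiplicity = 3, geometric multiplicity = 2

Determining the block sizes for each eigenvalue:
  λ = 6: 2 blocks summing to 3 forces exactly one block of size 2 and the rest size 1 → block sizes [2, 1]

Assembling the blocks gives a Jordan form
J =
  [6, 1, 0]
  [0, 6, 0]
  [0, 0, 6]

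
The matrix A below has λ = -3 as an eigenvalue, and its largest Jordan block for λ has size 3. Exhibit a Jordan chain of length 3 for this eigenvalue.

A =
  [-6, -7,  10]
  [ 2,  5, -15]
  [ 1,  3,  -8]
A Jordan chain for λ = -3 of length 3:
v_1 = (5, -5, -2)ᵀ
v_2 = (-3, 2, 1)ᵀ
v_3 = (1, 0, 0)ᵀ

Let N = A − (-3)·I. We want v_3 with N^3 v_3 = 0 but N^2 v_3 ≠ 0; then v_{j-1} := N · v_j for j = 3, …, 2.

Pick v_3 = (1, 0, 0)ᵀ.
Then v_2 = N · v_3 = (-3, 2, 1)ᵀ.
Then v_1 = N · v_2 = (5, -5, -2)ᵀ.

Sanity check: (A − (-3)·I) v_1 = (0, 0, 0)ᵀ = 0. ✓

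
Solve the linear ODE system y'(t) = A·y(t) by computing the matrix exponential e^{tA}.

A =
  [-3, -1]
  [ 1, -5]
e^{tA} =
  [t*exp(-4*t) + exp(-4*t), -t*exp(-4*t)]
  [t*exp(-4*t), -t*exp(-4*t) + exp(-4*t)]

Strategy: write A = P · J · P⁻¹ where J is a Jordan canonical form, so e^{tA} = P · e^{tJ} · P⁻¹, and e^{tJ} can be computed block-by-block.

A has Jordan form
J =
  [-4,  1]
  [ 0, -4]
(up to reordering of blocks).

Per-block formulas:
  For a 2×2 Jordan block J_2(-4): exp(t · J_2(-4)) = e^(-4t)·(I + t·N), where N is the 2×2 nilpotent shift.

After assembling e^{tJ} and conjugating by P, we get:

e^{tA} =
  [t*exp(-4*t) + exp(-4*t), -t*exp(-4*t)]
  [t*exp(-4*t), -t*exp(-4*t) + exp(-4*t)]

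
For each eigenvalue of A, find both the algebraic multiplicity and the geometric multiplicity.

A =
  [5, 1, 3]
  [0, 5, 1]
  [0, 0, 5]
λ = 5: alg = 3, geom = 1

Step 1 — factor the characteristic polynomial to read off the algebraic multiplicities:
  χ_A(x) = (x - 5)^3

Step 2 — compute geometric multiplicities via the rank-nullity identity g(λ) = n − rank(A − λI):
  rank(A − (5)·I) = 2, so dim ker(A − (5)·I) = n − 2 = 1

Summary:
  λ = 5: algebraic multiplicity = 3, geometric multiplicity = 1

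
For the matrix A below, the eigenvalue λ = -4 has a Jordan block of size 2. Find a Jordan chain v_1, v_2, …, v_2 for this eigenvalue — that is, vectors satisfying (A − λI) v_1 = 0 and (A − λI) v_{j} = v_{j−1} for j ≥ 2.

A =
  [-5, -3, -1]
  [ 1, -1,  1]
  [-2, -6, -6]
A Jordan chain for λ = -4 of length 2:
v_1 = (-1, 1, -2)ᵀ
v_2 = (1, 0, 0)ᵀ

Let N = A − (-4)·I. We want v_2 with N^2 v_2 = 0 but N^1 v_2 ≠ 0; then v_{j-1} := N · v_j for j = 2, …, 2.

Pick v_2 = (1, 0, 0)ᵀ.
Then v_1 = N · v_2 = (-1, 1, -2)ᵀ.

Sanity check: (A − (-4)·I) v_1 = (0, 0, 0)ᵀ = 0. ✓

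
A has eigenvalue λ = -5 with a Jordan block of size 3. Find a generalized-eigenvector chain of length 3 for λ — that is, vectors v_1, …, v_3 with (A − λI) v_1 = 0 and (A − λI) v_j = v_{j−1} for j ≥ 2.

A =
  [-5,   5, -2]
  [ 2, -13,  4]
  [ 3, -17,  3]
A Jordan chain for λ = -5 of length 3:
v_1 = (4, -4, -10)ᵀ
v_2 = (0, 2, 3)ᵀ
v_3 = (1, 0, 0)ᵀ

Let N = A − (-5)·I. We want v_3 with N^3 v_3 = 0 but N^2 v_3 ≠ 0; then v_{j-1} := N · v_j for j = 3, …, 2.

Pick v_3 = (1, 0, 0)ᵀ.
Then v_2 = N · v_3 = (0, 2, 3)ᵀ.
Then v_1 = N · v_2 = (4, -4, -10)ᵀ.

Sanity check: (A − (-5)·I) v_1 = (0, 0, 0)ᵀ = 0. ✓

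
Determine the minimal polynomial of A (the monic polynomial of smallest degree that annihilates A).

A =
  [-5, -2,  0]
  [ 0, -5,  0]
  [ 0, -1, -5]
x^2 + 10*x + 25

The characteristic polynomial is χ_A(x) = (x + 5)^3, so the eigenvalues are known. The minimal polynomial is
  m_A(x) = Π_λ (x − λ)^{k_λ}
where k_λ is the size of the *largest* Jordan block for λ (equivalently, the smallest k with (A − λI)^k v = 0 for every generalised eigenvector v of λ).

  λ = -5: largest Jordan block has size 2, contributing (x + 5)^2

So m_A(x) = (x + 5)^2 = x^2 + 10*x + 25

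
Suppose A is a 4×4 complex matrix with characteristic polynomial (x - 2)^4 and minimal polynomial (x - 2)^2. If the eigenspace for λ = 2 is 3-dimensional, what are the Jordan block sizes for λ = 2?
Block sizes for λ = 2: [2, 1, 1]

Step 1 — from the characteristic polynomial, algebraic multiplicity of λ = 2 is 4. From dim ker(A − (2)·I) = 3, there are exactly 3 Jordan blocks for λ = 2.
Step 2 — from the minimal polynomial, the factor (x − 2)^2 tells us the largest block for λ = 2 has size 2.
Step 3 — with total size 4, 3 blocks, and largest block 2, the block sizes (in nonincreasing order) are [2, 1, 1].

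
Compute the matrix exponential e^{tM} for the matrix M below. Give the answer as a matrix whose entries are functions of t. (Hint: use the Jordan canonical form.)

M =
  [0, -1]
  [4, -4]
e^{tM} =
  [2*t*exp(-2*t) + exp(-2*t), -t*exp(-2*t)]
  [4*t*exp(-2*t), -2*t*exp(-2*t) + exp(-2*t)]

Strategy: write M = P · J · P⁻¹ where J is a Jordan canonical form, so e^{tM} = P · e^{tJ} · P⁻¹, and e^{tJ} can be computed block-by-block.

M has Jordan form
J =
  [-2,  1]
  [ 0, -2]
(up to reordering of blocks).

Per-block formulas:
  For a 2×2 Jordan block J_2(-2): exp(t · J_2(-2)) = e^(-2t)·(I + t·N), where N is the 2×2 nilpotent shift.

After assembling e^{tJ} and conjugating by P, we get:

e^{tM} =
  [2*t*exp(-2*t) + exp(-2*t), -t*exp(-2*t)]
  [4*t*exp(-2*t), -2*t*exp(-2*t) + exp(-2*t)]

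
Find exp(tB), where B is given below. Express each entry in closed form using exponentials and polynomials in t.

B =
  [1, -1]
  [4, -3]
e^{tB} =
  [2*t*exp(-t) + exp(-t), -t*exp(-t)]
  [4*t*exp(-t), -2*t*exp(-t) + exp(-t)]

Strategy: write B = P · J · P⁻¹ where J is a Jordan canonical form, so e^{tB} = P · e^{tJ} · P⁻¹, and e^{tJ} can be computed block-by-block.

B has Jordan form
J =
  [-1,  1]
  [ 0, -1]
(up to reordering of blocks).

Per-block formulas:
  For a 2×2 Jordan block J_2(-1): exp(t · J_2(-1)) = e^(-1t)·(I + t·N), where N is the 2×2 nilpotent shift.

After assembling e^{tJ} and conjugating by P, we get:

e^{tB} =
  [2*t*exp(-t) + exp(-t), -t*exp(-t)]
  [4*t*exp(-t), -2*t*exp(-t) + exp(-t)]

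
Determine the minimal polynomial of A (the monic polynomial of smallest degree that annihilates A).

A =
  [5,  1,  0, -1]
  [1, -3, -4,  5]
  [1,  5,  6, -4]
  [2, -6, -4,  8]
x^2 - 8*x + 16

The characteristic polynomial is χ_A(x) = (x - 4)^4, so the eigenvalues are known. The minimal polynomial is
  m_A(x) = Π_λ (x − λ)^{k_λ}
where k_λ is the size of the *largest* Jordan block for λ (equivalently, the smallest k with (A − λI)^k v = 0 for every generalised eigenvector v of λ).

  λ = 4: largest Jordan block has size 2, contributing (x − 4)^2

So m_A(x) = (x - 4)^2 = x^2 - 8*x + 16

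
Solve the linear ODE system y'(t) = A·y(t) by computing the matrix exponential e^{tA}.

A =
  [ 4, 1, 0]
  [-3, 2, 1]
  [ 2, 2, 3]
e^{tA} =
  [-t^2*exp(3*t) + t*exp(3*t) + exp(3*t), t*exp(3*t), t^2*exp(3*t)/2]
  [t^2*exp(3*t) - 3*t*exp(3*t), -t*exp(3*t) + exp(3*t), -t^2*exp(3*t)/2 + t*exp(3*t)]
  [-2*t^2*exp(3*t) + 2*t*exp(3*t), 2*t*exp(3*t), t^2*exp(3*t) + exp(3*t)]

Strategy: write A = P · J · P⁻¹ where J is a Jordan canonical form, so e^{tA} = P · e^{tJ} · P⁻¹, and e^{tJ} can be computed block-by-block.

A has Jordan form
J =
  [3, 1, 0]
  [0, 3, 1]
  [0, 0, 3]
(up to reordering of blocks).

Per-block formulas:
  For a 3×3 Jordan block J_3(3): exp(t · J_3(3)) = e^(3t)·(I + t·N + (t^2/2)·N^2), where N is the 3×3 nilpotent shift.

After assembling e^{tJ} and conjugating by P, we get:

e^{tA} =
  [-t^2*exp(3*t) + t*exp(3*t) + exp(3*t), t*exp(3*t), t^2*exp(3*t)/2]
  [t^2*exp(3*t) - 3*t*exp(3*t), -t*exp(3*t) + exp(3*t), -t^2*exp(3*t)/2 + t*exp(3*t)]
  [-2*t^2*exp(3*t) + 2*t*exp(3*t), 2*t*exp(3*t), t^2*exp(3*t) + exp(3*t)]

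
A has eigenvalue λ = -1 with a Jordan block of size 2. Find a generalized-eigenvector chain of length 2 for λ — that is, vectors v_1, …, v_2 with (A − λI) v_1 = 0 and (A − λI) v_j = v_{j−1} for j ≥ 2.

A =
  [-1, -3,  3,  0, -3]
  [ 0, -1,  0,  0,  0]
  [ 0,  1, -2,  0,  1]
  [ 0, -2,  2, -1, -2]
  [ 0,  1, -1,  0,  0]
A Jordan chain for λ = -1 of length 2:
v_1 = (-3, 0, 1, -2, 1)ᵀ
v_2 = (0, 1, 0, 0, 0)ᵀ

Let N = A − (-1)·I. We want v_2 with N^2 v_2 = 0 but N^1 v_2 ≠ 0; then v_{j-1} := N · v_j for j = 2, …, 2.

Pick v_2 = (0, 1, 0, 0, 0)ᵀ.
Then v_1 = N · v_2 = (-3, 0, 1, -2, 1)ᵀ.

Sanity check: (A − (-1)·I) v_1 = (0, 0, 0, 0, 0)ᵀ = 0. ✓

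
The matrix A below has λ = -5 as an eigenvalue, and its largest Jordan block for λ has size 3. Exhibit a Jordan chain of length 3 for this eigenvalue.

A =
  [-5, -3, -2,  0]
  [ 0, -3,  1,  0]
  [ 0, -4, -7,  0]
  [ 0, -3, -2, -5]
A Jordan chain for λ = -5 of length 3:
v_1 = (2, 0, 0, 2)ᵀ
v_2 = (-3, 2, -4, -3)ᵀ
v_3 = (0, 1, 0, 0)ᵀ

Let N = A − (-5)·I. We want v_3 with N^3 v_3 = 0 but N^2 v_3 ≠ 0; then v_{j-1} := N · v_j for j = 3, …, 2.

Pick v_3 = (0, 1, 0, 0)ᵀ.
Then v_2 = N · v_3 = (-3, 2, -4, -3)ᵀ.
Then v_1 = N · v_2 = (2, 0, 0, 2)ᵀ.

Sanity check: (A − (-5)·I) v_1 = (0, 0, 0, 0)ᵀ = 0. ✓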